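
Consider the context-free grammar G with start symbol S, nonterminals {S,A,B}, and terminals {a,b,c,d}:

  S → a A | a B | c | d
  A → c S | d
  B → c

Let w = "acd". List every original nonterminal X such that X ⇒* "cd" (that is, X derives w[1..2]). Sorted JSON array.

CNF form of G:
  S -> T1 A | T1 B | c | d
  A -> T0 S | d
  B -> c
  T0 -> c
  T1 -> a

Fill CYK table bottom-up — only the sub-triangle for w[1..2]:
  T[1,1] 'c' = {B,S,T0}  orig:{B,S}
  T[2,2] 'd' = {A,S}
  T[1,2] 'cd' = {A}

Original NTs in T[1,2] deriving "cd": ["A"]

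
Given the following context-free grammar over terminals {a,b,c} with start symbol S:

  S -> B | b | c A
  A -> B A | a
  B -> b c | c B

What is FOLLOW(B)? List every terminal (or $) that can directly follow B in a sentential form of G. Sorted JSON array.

FIRST iteration:
[1]
  A via A→a: +{a}
  B via B→b c: +{b}
  B via B→c B: +{c}
  S via S→B: +{b,c}
  FIRST[S]={b,c}  FIRST[A]={a}  FIRST[B]={b,c}
[2]
  A via A→B A: +{b,c}
  FIRST[S]={b,c}  FIRST[A]={a,b,c}  FIRST[B]={b,c}
[3] (no change)
  FIRST[S]={b,c}  FIRST[A]={a,b,c}  FIRST[B]={b,c}

Compute FOLLOW by fixpoint:
FOLLOW(S) := {$}
[1]
  A→B A: FOLLOW(B) ⊇ FIRST(A) = {a,b,c}; new: +{a,b,c}
  S→B: FOLLOW(B) ⊇ FOLLOW(S) ⊇ {$}; new: +{$}
  S→c A: FOLLOW(A) ⊇ FOLLOW(S) ⊇ {$}; new: +{$}
  FOLLOW[S]={$}  FOLLOW[A]={$}  FOLLOW[B]={$,a,b,c}
[2] — fixpoint
  FOLLOW[S]={$}  FOLLOW[A]={$}  FOLLOW[B]={$,a,b,c}

FOLLOW(B) = ["$", "a", "b", "c"]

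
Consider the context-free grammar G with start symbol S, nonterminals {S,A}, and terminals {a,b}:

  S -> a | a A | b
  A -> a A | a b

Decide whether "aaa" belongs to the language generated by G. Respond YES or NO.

CNF form of G:
  S -> T0 A | a | b
  A -> T0 A | T0 T1
  T0 -> a
  T1 -> b

Fill CYK table bottom-up:
  [0..0]={S,T0}  "a"  orig:{S}
  [1..1]={S,T0}  "a"  orig:{S}
  [2..2]={S,T0}  "a"  orig:{S}
  [0..1]=∅  "aa"
  [1..2]=∅  "aa"
  [0..2]=∅  "aaa"

S ∉ T[0,2] ⇒ NO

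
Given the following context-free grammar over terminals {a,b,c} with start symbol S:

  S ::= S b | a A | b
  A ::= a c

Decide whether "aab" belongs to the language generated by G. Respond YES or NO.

Convert to CNF:
  S -> S T2 | T0 A | b
  A -> T0 T1
  T0 -> a
  T1 -> c
  T2 -> b

CYK fill:
  [0..0]={T0}  "a"  orig:{}
  [1..1]={T0}  "a"  orig:{}
  [2..2]={S,T2}  "b"  orig:{S}
  [0..1]=∅  "aa"
  [1..2]=∅  "ab"
  [0..2]=∅  "aab"

S ∉ T[0,2] ⇒ NO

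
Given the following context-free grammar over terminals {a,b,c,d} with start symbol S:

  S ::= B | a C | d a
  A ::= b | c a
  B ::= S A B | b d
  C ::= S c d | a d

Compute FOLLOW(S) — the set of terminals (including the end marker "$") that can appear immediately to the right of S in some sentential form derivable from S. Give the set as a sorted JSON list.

Compute FIRST by fixpoint:
iter 1:
  A via A→b: +{b}
  A via A→c a: +{c}
  B via B→b d: +{b}
  C via C→a d: +{a}
  S via S→B: +{b}
  S via S→a C: +{a}
  S via S→d a: +{d}
  S: {a,b,d}  A: {b,c}  B: {b}  C: {a}
iter 2:
  B via B→S A B: +{a,d}
  C via C→S c d: +{b,d}
  S: {a,b,d}  A: {b,c}  B: {a,b,d}  C: {a,b,d}
iter 3: (no change)
  S: {a,b,d}  A: {b,c}  B: {a,b,d}  C: {a,b,d}

Compute FOLLOW by fixpoint:
FOLLOW(S) := {$}
iter 1:
  B→S A B: FOLLOW(S) ⊇ FIRST(A) = {b,c}; new: +{b,c}
  B→S A B: FOLLOW(A) ⊇ FIRST(B) = {a,b,d}; new: +{a,b,d}
  S→B: FOLLOW(B) ⊇ FOLLOW(S) ⊇ {$,b,c}; new: +{$,b,c}
  S→a C: FOLLOW(C) ⊇ FOLLOW(S) ⊇ {$,b,c}; new: +{$,b,c}
  S: {$,b,c}  A: {a,b,d}  B: {$,b,c}  C: {$,b,c}
iter 2: — fixpoint
  S: {$,b,c}  A: {a,b,d}  B: {$,b,c}  C: {$,b,c}

FOLLOW(S) = ["$", "b", "c"]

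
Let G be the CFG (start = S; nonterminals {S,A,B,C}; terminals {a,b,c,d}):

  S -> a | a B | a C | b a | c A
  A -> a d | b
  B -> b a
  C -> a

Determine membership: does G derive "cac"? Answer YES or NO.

Convert to CNF:
  S -> T0 B | T0 C | T2 T0 | T3 A | a
  A -> T0 T1 | b
  B -> T2 T0
  C -> a
  T0 -> a
  T1 -> d
  T2 -> b
  T3 -> c

CYK table (by increasing span):
  [0..0]={T3}  "c"  orig:{}
  [1..1]={C,S,T0}  "a"  orig:{C,S}
  [2..2]={T3}  "c"  orig:{}
  [0..1]=∅  "ca"
  [1..2]=∅  "ac"
  [0..2]=∅  "cac"

S ∉ T[0,2] ⇒ NO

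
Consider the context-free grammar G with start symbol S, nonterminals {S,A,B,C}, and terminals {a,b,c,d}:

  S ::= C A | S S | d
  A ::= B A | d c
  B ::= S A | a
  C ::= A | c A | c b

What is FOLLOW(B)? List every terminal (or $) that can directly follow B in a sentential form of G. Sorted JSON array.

FIRST iteration:
iter 1:
  A via A→d c: +{d}
  B via B→a: +{a}
  C via C→A: +{d}
  C via C→c A: +{c}
  S via S→C A: +{c,d}
  FIRST[S]={c,d}  FIRST[A]={d}  FIRST[B]={a}  FIRST[C]={c,d}
iter 2:
  A via A→B A: +{a}
  B via B→S A: +{c,d}
  C via C→A: +{a}
  S via S→C A: +{a}
  FIRST[S]={a,c,d}  FIRST[A]={a,d}  FIRST[B]={a,c,d}  FIRST[C]={a,c,d}
iter 3:
  A via A→B A: +{c}
  FIRST[S]={a,c,d}  FIRST[A]={a,c,d}  FIRST[B]={a,c,d}  FIRST[C]={a,c,d}
iter 4: done
  FIRST[S]={a,c,d}  FIRST[A]={a,c,d}  FIRST[B]={a,c,d}  FIRST[C]={a,c,d}

FOLLOW sets:
initialize: $ ∈ FOLLOW(S)
round 1:
  A→B A: FOLLOW(B) ⊇ FIRST(A) = {a,c,d}; new: +{a,c,d}
  B→S A: FOLLOW(S) ⊇ FIRST(A) = {a,c,d}; new: +{a,c,d}
  B→S A: FOLLOW(A) ⊇ FOLLOW(B) ⊇ {a,c,d}; new: +{a,c,d}
  S→C A: FOLLOW(C) ⊇ FIRST(A) = {a,c,d}; new: +{a,c,d}
  S→C A: FOLLOW(A) ⊇ FOLLOW(S) ⊇ {$,a,c,d}; new: +{$}
  FOLLOW(S)={$,a,c,d}  FOLLOW(A)={$,a,c,d}  FOLLOW(B)={a,c,d}  FOLLOW(C)={a,c,d}
round 2: done
  FOLLOW(S)={$,a,c,d}  FOLLOW(A)={$,a,c,d}  FOLLOW(B)={a,c,d}  FOLLOW(C)={a,c,d}

FOLLOW(B) = ["a", "c", "d"]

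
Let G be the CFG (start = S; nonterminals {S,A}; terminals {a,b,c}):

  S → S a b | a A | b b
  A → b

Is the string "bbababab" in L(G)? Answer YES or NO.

CNF form of G:
  S -> S X2 | T0 A | T1 T1
  A -> b
  T0 -> a
  T1 -> b
  X2 -> T0 T1

CYK table (by increasing span):
  cell(0,0) b: {A,T1}  orig:{A}
  cell(1,1) b: {A,T1}  orig:{A}
  cell(2,2) a: {T0}  orig:{}
  cell(3,3) b: {A,T1}  orig:{A}
  cell(4,4) a: {T0}  orig:{}
  cell(5,5) b: {A,T1}  orig:{A}
  cell(6,6) a: {T0}  orig:{}
  cell(7,7) b: {A,T1}  orig:{A}
  cell(0,1) bb: {S}
  cell(1,2) ba: ∅
  cell(2,3) ab: {S,X2}  orig:{S}
  cell(3,4) ba: ∅
  cell(4,5) ab: {S,X2}  orig:{S}
  cell(5,6) ba: ∅
  cell(6,7) ab: {S,X2}  orig:{S}
  cell(0,2) bba: ∅
  cell(1,3) bab: ∅
  cell(2,4) aba: ∅
  cell(3,5) bab: ∅
  cell(4,6) aba: ∅
  cell(5,7) bab: ∅
  cell(0,3) bbab: {S}
  cell(1,4) baba: ∅
  cell(2,5) abab: {S}
  cell(3,6) baba: ∅
  cell(4,7) abab: {S}
  cell(0,4) bbaba: ∅
  cell(1,5) babab: ∅
  cell(2,6) ababa: ∅
  cell(3,7) babab: ∅
  cell(0,5) bbabab: {S}
  cell(1,6) bababa: ∅
  cell(2,7) ababab: {S}
  cell(0,6) bbababa: ∅
  cell(1,7) bababab: ∅
  cell(0,7) bbababab: {S}

S ∈ T[0,7] ⇒ YES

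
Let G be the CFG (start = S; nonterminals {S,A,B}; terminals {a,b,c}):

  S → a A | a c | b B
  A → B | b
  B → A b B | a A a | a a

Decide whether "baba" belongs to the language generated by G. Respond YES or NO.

Convert to CNF:
  S -> T0 B | T1 A | T1 T2
  A -> A X3 | T1 T1 | T1 X4 | b
  B -> A X5 | T1 T1 | T1 X6
  T0 -> b
  T1 -> a
  T2 -> c
  X3 -> T0 B
  X4 -> A T1
  X5 -> T0 B
  X6 -> A T1

CYK fill:
  T[0,0] 'b' = {A,T0}  orig:{A}
  T[1,1] 'a' = {T1}  orig:{}
  T[2,2] 'b' = {A,T0}  orig:{A}
  T[3,3] 'a' = {T1}  orig:{}
  T[0,1] 'ba' = {X4,X6}  orig:{}
  T[1,2] 'ab' = {S}
  T[2,3] 'ba' = {X4,X6}  orig:{}
  T[0,2] 'bab' = ∅
  T[1,3] 'aba' = {A,B}
  T[0,3] 'baba' = {S,X3,X5}  orig:{S}

S ∈ T[0,3] ⇒ YES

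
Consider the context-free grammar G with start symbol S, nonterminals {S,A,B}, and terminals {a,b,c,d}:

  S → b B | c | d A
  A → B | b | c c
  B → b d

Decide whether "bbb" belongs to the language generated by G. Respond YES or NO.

Convert to CNF:
  S -> T0 B | T1 A | c
  A -> T0 T1 | T2 T2 | b
  B -> T0 T1
  T0 -> b
  T1 -> d
  T2 -> c

CYK table (by increasing span):
  cell(0,0) b: {A,T0}  orig:{A}
  cell(1,1) b: {A,T0}  orig:{A}
  cell(2,2) b: {A,T0}  orig:{A}
  cell(0,1) bb: ∅
  cell(1,2) bb: ∅
  cell(0,2) bbb: ∅

S ∉ T[0,2] ⇒ NO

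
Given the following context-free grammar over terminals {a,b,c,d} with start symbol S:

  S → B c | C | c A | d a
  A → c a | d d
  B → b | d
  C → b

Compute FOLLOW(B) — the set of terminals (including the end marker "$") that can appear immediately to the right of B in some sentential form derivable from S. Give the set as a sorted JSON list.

FIRST sets, iterate to fixpoint:
iter 1:
  A via A→c a: +{c}
  A via A→d d: +{d}
  B via B→b: +{b}
  B via B→d: +{d}
  C via C→b: +{b}
  S via S→B c: +{b,d}
  S via S→c A: +{c}
  FIRST(S)={b,c,d}  FIRST(A)={c,d}  FIRST(B)={b,d}  FIRST(C)={b}
iter 2: — fixpoint
  FIRST(S)={b,c,d}  FIRST(A)={c,d}  FIRST(B)={b,d}  FIRST(C)={b}

FOLLOW sets:
seed FOLLOW(S) with $
round 1:
  S→B c: FOLLOW(B) ⊇ FIRST(c) = {c}; new: +{c}
  S→C: FOLLOW(C) ⊇ FOLLOW(S) ⊇ {$}; new: +{$}
  S→c A: FOLLOW(A) ⊇ FOLLOW(S) ⊇ {$}; new: +{$}
  FOLLOW(S)={$}  FOLLOW(A)={$}  FOLLOW(B)={c}  FOLLOW(C)={$}
round 2: done
  FOLLOW(S)={$}  FOLLOW(A)={$}  FOLLOW(B)={c}  FOLLOW(C)={$}

FOLLOW(B) = ["c"]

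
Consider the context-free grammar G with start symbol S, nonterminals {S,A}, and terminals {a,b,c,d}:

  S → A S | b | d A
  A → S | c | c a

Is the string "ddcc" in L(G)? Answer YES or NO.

Convert to CNF:
  S -> A S | T2 A | b
  A -> A S | T0 T1 | T2 A | b | c
  T0 -> c
  T1 -> a
  T2 -> d

CYK fill:
  T[0,0] 'd' = {T2}  orig:{}
  T[1,1] 'd' = {T2}  orig:{}
  T[2,2] 'c' = {A,T0}  orig:{A}
  T[3,3] 'c' = {A,T0}  orig:{A}
  T[0,1] 'dd' = ∅
  T[1,2] 'dc' = {A,S}
  T[2,3] 'cc' = ∅
  T[0,2] 'ddc' = {A,S}
  T[1,3] 'dcc' = ∅
  T[0,3] 'ddcc' = ∅

S ∉ T[0,3] ⇒ NO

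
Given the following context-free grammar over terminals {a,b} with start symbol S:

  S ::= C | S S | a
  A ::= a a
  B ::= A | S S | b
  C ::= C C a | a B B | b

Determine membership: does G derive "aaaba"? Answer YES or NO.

CNF form of G:
  S -> C X3 | S S | T0 X4 | a | b
  A -> T0 T0
  B -> S S | T0 T0 | b
  C -> C X1 | T0 X2 | b
  T0 -> a
  X1 -> C T0
  X2 -> B B
  X3 -> C T0
  X4 -> B B

Fill CYK table bottom-up:
  T[0,0] 'a' = {S,T0}  orig:{S}
  T[1,1] 'a' = {S,T0}  orig:{S}
  T[2,2] 'a' = {S,T0}  orig:{S}
  T[3,3] 'b' = {B,C,S}
  T[4,4] 'a' = {S,T0}  orig:{S}
  T[0,1] 'aa' = {A,B,S}
  T[1,2] 'aa' = {A,B,S}
  T[2,3] 'ab' = {B,S}
  T[3,4] 'ba' = {B,S,X1,X3}  orig:{B,S}
  T[0,2] 'aaa' = {B,S}
  T[1,3] 'aab' = {B,S,X2,X4}  orig:{B,S}
  T[2,4] 'aba' = {B,S}
  T[0,3] 'aaab' = {B,C,S,X2,X4}  orig:{B,C,S}
  T[1,4] 'aaba' = {B,S,X2,X4}  orig:{B,S}
  T[0,4] 'aaaba' = {B,C,S,X1,X2,X3,X4}  orig:{B,C,S}

S ∈ T[0,4] ⇒ YES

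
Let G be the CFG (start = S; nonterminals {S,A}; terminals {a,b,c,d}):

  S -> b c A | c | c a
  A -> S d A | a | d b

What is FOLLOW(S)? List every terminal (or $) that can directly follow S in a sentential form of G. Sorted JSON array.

FIRST iteration:
[1]
  A via A→a: +{a}
  A via A→d b: +{d}
  S via S→b c A: +{b}
  S via S→c: +{c}
  FIRST(S)={b,c}  FIRST(A)={a,d}
[2]
  A via A→S d A: +{b,c}
  FIRST(S)={b,c}  FIRST(A)={a,b,c,d}
[3] — fixpoint
  FIRST(S)={b,c}  FIRST(A)={a,b,c,d}

Compute FOLLOW by fixpoint:
initialize: $ ∈ FOLLOW(S)
round 1:
  A→S d A: FOLLOW(S) ⊇ FIRST(d) = {d}; new: +{d}
  S→b c A: FOLLOW(A) ⊇ FOLLOW(S) ⊇ {$,d}; new: +{$,d}
  S: {$,d}  A: {$,d}
round 2: — fixpoint
  S: {$,d}  A: {$,d}

FOLLOW(S) = ["$", "d"]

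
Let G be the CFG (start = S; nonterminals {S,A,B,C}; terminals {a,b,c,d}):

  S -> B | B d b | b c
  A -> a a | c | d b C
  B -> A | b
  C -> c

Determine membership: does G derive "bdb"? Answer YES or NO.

CNF form of G:
  S -> B X6 | T0 T0 | T1 X7 | T2 T3 | b | c
  A -> T0 T0 | T1 X4 | c
  B -> T0 T0 | T1 X5 | b | c
  C -> c
  T0 -> a
  T1 -> d
  T2 -> b
  T3 -> c
  X4 -> T2 C
  X5 -> T2 C
  X6 -> T1 T2
  X7 -> T2 C

Fill CYK table bottom-up:
  [0..0]={B,S,T2}  "b"  orig:{B,S}
  [1..1]={T1}  "d"  orig:{}
  [2..2]={B,S,T2}  "b"  orig:{B,S}
  [0..1]=∅  "bd"
  [1..2]={X6}  "db"  orig:{}
  [0..2]={S}  "bdb"

S ∈ T[0,2] ⇒ YES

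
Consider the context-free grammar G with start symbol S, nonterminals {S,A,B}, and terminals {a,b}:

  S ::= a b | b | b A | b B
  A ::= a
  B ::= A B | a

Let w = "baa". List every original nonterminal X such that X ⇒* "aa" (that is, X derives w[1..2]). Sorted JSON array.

Convert to CNF:
  S -> T0 T1 | T1 A | T1 B | b
  A -> a
  B -> A B | a
  T0 -> a
  T1 -> b

Fill CYK table bottom-up (cells [i..j] with 1 ≤ i ≤ j ≤ 2 only):
  cell(1,1) a: {A,B,T0}  orig:{A,B}
  cell(2,2) a: {A,B,T0}  orig:{A,B}
  cell(1,2) aa: {B}

Original NTs in T[1,2] deriving "aa": ["B"]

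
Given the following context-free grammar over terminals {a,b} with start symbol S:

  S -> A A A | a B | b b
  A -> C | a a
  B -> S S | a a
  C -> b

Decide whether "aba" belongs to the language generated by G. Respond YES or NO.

Convert to CNF:
  S -> A X2 | T0 B | T1 T1
  A -> T0 T0 | b
  B -> S S | T0 T0
  C -> b
  T0 -> a
  T1 -> b
  X2 -> A A

CYK fill:
  cell(0,0) a: {T0}  orig:{}
  cell(1,1) b: {A,C,T1}  orig:{A,C}
  cell(2,2) a: {T0}  orig:{}
  cell(0,1) ab: ∅
  cell(1,2) ba: ∅
  cell(0,2) aba: ∅

S ∉ T[0,2] ⇒ NO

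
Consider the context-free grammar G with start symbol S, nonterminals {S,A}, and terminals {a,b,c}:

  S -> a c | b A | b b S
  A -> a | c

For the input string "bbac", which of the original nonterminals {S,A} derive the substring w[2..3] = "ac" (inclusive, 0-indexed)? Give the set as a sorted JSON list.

Convert to CNF:
  S -> T0 T1 | T2 A | T2 X3
  A -> a | c
  T0 -> a
  T1 -> c
  T2 -> b
  X3 -> T2 S

CYK fill (cells [i..j] with 2 ≤ i ≤ j ≤ 3 only):
  cell(2,2) a: {A,T0}  orig:{A}
  cell(3,3) c: {A,T1}  orig:{A}
  cell(2,3) ac: {S}

Original NTs in T[2,3] deriving "ac": ["S"]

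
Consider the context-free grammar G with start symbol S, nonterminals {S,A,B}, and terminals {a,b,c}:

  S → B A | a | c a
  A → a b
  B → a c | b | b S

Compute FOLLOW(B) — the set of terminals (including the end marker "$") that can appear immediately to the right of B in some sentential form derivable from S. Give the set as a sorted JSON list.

Compute FIRST by fixpoint:
pass 1:
  A via A→a b: +{a}
  B via B→a c: +{a}
  B via B→b: +{b}
  S via S→B A: +{a,b}
  S via S→c a: +{c}
  S: {a,b,c}  A: {a}  B: {a,b}
pass 2: (stable)
  S: {a,b,c}  A: {a}  B: {a,b}

Compute FOLLOW by fixpoint:
initialize: $ ∈ FOLLOW(S)
pass 1:
  S→B A: FOLLOW(B) ⊇ FIRST(A) = {a}; new: +{a}
  S→B A: FOLLOW(A) ⊇ FOLLOW(S) ⊇ {$}; new: +{$}
  FOLLOW[S]={$}  FOLLOW[A]={$}  FOLLOW[B]={a}
pass 2:
  B→b S: FOLLOW(S) ⊇ FOLLOW(B) ⊇ {a}; new: +{a}
  S→B A: FOLLOW(A) ⊇ FOLLOW(S) ⊇ {$,a}; new: +{a}
  FOLLOW[S]={$,a}  FOLLOW[A]={$,a}  FOLLOW[B]={a}
pass 3: (no change)
  FOLLOW[S]={$,a}  FOLLOW[A]={$,a}  FOLLOW[B]={a}

FOLLOW(B) = ["a"]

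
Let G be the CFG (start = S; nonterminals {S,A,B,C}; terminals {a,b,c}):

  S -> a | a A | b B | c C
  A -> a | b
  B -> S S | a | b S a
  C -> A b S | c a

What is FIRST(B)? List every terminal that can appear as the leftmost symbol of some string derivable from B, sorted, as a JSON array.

FIRST iteration:
iter 1:
  A via A→a: +{a}
  A via A→b: +{b}
  B via B→a: +{a}
  B via B→b S a: +{b}
  C via C→A b S: +{a,b}
  C via C→c a: +{c}
  S via S→a: +{a}
  S via S→b B: +{b}
  S via S→c C: +{c}
  S: {a,b,c}  A: {a,b}  B: {a,b}  C: {a,b,c}
iter 2:
  B via B→S S: +{c}
  S: {a,b,c}  A: {a,b}  B: {a,b,c}  C: {a,b,c}
iter 3: done
  S: {a,b,c}  A: {a,b}  B: {a,b,c}  C: {a,b,c}

FIRST(B) = ["a", "b", "c"]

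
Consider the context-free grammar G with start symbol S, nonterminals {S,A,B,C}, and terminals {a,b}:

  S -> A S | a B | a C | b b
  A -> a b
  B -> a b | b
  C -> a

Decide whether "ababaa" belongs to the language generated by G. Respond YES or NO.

CNF form of G:
  S -> A S | T0 B | T0 C | T1 T1
  A -> T0 T1
  B -> T0 T1 | b
  C -> a
  T0 -> a
  T1 -> b

CYK fill:
  cell(0,0) a: {C,T0}  orig:{C}
  cell(1,1) b: {B,T1}  orig:{B}
  cell(2,2) a: {C,T0}  orig:{C}
  cell(3,3) b: {B,T1}  orig:{B}
  cell(4,4) a: {C,T0}  orig:{C}
  cell(5,5) a: {C,T0}  orig:{C}
  cell(0,1) ab: {A,B,S}
  cell(1,2) ba: ∅
  cell(2,3) ab: {A,B,S}
  cell(3,4) ba: ∅
  cell(4,5) aa: {S}
  cell(0,2) aba: ∅
  cell(1,3) bab: ∅
  cell(2,4) aba: ∅
  cell(3,5) baa: ∅
  cell(0,3) abab: {S}
  cell(1,4) baba: ∅
  cell(2,5) abaa: {S}
  cell(0,4) ababa: ∅
  cell(1,5) babaa: ∅
  cell(0,5) ababaa: {S}

S ∈ T[0,5] ⇒ YES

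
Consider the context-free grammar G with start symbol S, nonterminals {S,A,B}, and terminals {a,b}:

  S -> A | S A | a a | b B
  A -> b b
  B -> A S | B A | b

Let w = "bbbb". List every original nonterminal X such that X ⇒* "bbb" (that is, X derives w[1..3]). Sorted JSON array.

Convert to CNF:
  S -> S A | T0 B | T0 T0 | T1 T1
  A -> T0 T0
  B -> A S | B A | b
  T0 -> b
  T1 -> a

Fill CYK table bottom-up, restricted to cells inside w[1..3]:
  T[1,1] 'b' = {B,T0}  orig:{B}
  T[2,2] 'b' = {B,T0}  orig:{B}
  T[3,3] 'b' = {B,T0}  orig:{B}
  T[1,2] 'bb' = {A,S}
  T[2,3] 'bb' = {A,S}
  T[1,3] 'bbb' = {B}

Original NTs in T[1,3] deriving "bbb": ["B"]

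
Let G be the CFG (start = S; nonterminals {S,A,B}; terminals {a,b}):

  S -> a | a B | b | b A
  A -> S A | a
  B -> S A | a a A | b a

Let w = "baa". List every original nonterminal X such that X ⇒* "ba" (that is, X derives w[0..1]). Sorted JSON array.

CNF form of G:
  S -> T0 B | T1 A | a | b
  A -> S A | a
  B -> S A | T0 X2 | T1 T0
  T0 -> a
  T1 -> b
  X2 -> T0 A

CYK fill — only the sub-triangle for w[0..1]:
  T[0,0] 'b' = {S,T1}  orig:{S}
  T[1,1] 'a' = {A,S,T0}  orig:{A,S}
  T[0,1] 'ba' = {A,B,S}

Original NTs in T[0,1] deriving "ba": ["A", "B", "S"]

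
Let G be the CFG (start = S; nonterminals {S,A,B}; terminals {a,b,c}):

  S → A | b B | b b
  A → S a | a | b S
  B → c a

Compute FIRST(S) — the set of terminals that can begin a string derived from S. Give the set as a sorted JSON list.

Compute FIRST by fixpoint:
[1]
  A via A→a: +{a}
  A via A→b S: +{b}
  B via B→c a: +{c}
  S via S→A: +{a,b}
  FIRST(S)={a,b}  FIRST(A)={a,b}  FIRST(B)={c}
[2] (stable)
  FIRST(S)={a,b}  FIRST(A)={a,b}  FIRST(B)={c}

FIRST(S) = ["a", "b"]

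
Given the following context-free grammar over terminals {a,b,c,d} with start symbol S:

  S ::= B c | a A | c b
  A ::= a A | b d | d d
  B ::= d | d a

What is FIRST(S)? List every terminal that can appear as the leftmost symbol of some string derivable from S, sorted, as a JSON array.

FIRST iteration:
[1]
  A via A→a A: +{a}
  A via A→b d: +{b}
  A via A→d d: +{d}
  B via B→d: +{d}
  S via S→B c: +{d}
  S via S→a A: +{a}
  S via S→c b: +{c}
  S: {a,c,d}  A: {a,b,d}  B: {d}
[2] (stable)
  S: {a,c,d}  A: {a,b,d}  B: {d}

FIRST(S) = ["a", "c", "d"]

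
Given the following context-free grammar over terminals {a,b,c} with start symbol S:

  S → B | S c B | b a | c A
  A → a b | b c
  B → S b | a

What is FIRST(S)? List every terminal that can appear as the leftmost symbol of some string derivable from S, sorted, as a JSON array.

FIRST sets, iterate to fixpoint:
[1]
  A via A→a b: +{a}
  A via A→b c: +{b}
  B via B→a: +{a}
  S via S→B: +{a}
  S via S→b a: +{b}
  S via S→c A: +{c}
  FIRST[S]={a,b,c}  FIRST[A]={a,b}  FIRST[B]={a}
[2]
  B via B→S b: +{b,c}
  FIRST[S]={a,b,c}  FIRST[A]={a,b}  FIRST[B]={a,b,c}
[3] — fixpoint
  FIRST[S]={a,b,c}  FIRST[A]={a,b}  FIRST[B]={a,b,c}

FIRST(S) = ["a", "b", "c"]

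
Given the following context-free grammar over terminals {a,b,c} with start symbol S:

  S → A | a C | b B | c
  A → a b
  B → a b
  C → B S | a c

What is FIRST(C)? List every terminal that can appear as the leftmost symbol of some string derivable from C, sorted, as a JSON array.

FIRST iteration:
iter 1:
  A via A→a b: +{a}
  B via B→a b: +{a}
  C via C→B S: +{a}
  S via S→A: +{a}
  S via S→b B: +{b}
  S via S→c: +{c}
  S: {a,b,c}  A: {a}  B: {a}  C: {a}
iter 2: (no change)
  S: {a,b,c}  A: {a}  B: {a}  C: {a}

FIRST(C) = ["a"]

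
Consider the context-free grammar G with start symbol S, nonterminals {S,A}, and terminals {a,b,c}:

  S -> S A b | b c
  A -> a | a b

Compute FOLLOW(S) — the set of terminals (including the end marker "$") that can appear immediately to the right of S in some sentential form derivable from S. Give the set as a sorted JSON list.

Compute FIRST by fixpoint:
iter 1:
  A via A→a: +{a}
  S via S→b c: +{b}
  S: {b}  A: {a}
iter 2: (stable)
  S: {b}  A: {a}

Compute FOLLOW by fixpoint:
seed FOLLOW(S) with $
iter 1:
  S→S A b: FOLLOW(S) ⊇ FIRST(A) = {a}; new: +{a}
  S→S A b: FOLLOW(A) ⊇ FIRST(b) = {b}; new: +{b}
  FOLLOW(S)={$,a}  FOLLOW(A)={b}
iter 2: (stable)
  FOLLOW(S)={$,a}  FOLLOW(A)={b}

FOLLOW(S) = ["$", "a"]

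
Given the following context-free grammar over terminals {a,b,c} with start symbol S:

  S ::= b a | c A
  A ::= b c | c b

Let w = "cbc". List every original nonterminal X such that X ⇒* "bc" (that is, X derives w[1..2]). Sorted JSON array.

Convert to CNF:
  S -> T0 T2 | T1 A
  A -> T0 T1 | T1 T0
  T0 -> b
  T1 -> c
  T2 -> a

CYK table (by increasing span) (cells [i..j] with 1 ≤ i ≤ j ≤ 2 only):
  T[1,1] 'b' = {T0}  orig:{}
  T[2,2] 'c' = {T1}  orig:{}
  T[1,2] 'bc' = {A}

Original NTs in T[1,2] deriving "bc": ["A"]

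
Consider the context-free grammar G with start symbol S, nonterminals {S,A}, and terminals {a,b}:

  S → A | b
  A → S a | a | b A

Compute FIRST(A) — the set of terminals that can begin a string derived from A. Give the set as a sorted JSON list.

FIRST iteration:
pass 1:
  A via A→a: +{a}
  A via A→b A: +{b}
  S via S→A: +{a,b}
  S: {a,b}  A: {a,b}
pass 2: — fixpoint
  S: {a,b}  A: {a,b}

FIRST(A) = ["a", "b"]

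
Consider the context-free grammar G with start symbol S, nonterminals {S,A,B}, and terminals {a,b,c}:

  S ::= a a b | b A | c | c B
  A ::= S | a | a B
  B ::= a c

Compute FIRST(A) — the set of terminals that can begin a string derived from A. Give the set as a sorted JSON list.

FIRST sets, iterate to fixpoint:
iter 1:
  A via A→a: +{a}
  B via B→a c: +{a}
  S via S→a a b: +{a}
  S via S→b A: +{b}
  S via S→c: +{c}
  FIRST[S]={a,b,c}  FIRST[A]={a}  FIRST[B]={a}
iter 2:
  A via A→S: +{b,c}
  FIRST[S]={a,b,c}  FIRST[A]={a,b,c}  FIRST[B]={a}
iter 3: (stable)
  FIRST[S]={a,b,c}  FIRST[A]={a,b,c}  FIRST[B]={a}

FIRST(A) = ["a", "b", "c"]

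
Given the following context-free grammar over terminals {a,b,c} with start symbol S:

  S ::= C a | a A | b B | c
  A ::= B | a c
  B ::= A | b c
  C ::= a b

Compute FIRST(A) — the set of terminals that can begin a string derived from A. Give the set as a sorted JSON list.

Compute FIRST by fixpoint:
iter 1:
  A via A→a c: +{a}
  B via B→A: +{a}
  B via B→b c: +{b}
  C via C→a b: +{a}
  S via S→C a: +{a}
  S via S→b B: +{b}
  S via S→c: +{c}
  S: {a,b,c}  A: {a}  B: {a,b}  C: {a}
iter 2:
  A via A→B: +{b}
  S: {a,b,c}  A: {a,b}  B: {a,b}  C: {a}
iter 3: — fixpoint
  S: {a,b,c}  A: {a,b}  B: {a,b}  C: {a}

FIRST(A) = ["a", "b"]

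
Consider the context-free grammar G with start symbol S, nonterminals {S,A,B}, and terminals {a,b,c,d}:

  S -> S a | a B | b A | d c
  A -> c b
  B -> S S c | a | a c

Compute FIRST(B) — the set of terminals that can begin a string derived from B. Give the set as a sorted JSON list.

FIRST sets, iterate to fixpoint:
iter 1:
  A via A→c b: +{c}
  B via B→a: +{a}
  S via S→a B: +{a}
  S via S→b A: +{b}
  S via S→d c: +{d}
  FIRST(S)={a,b,d}  FIRST(A)={c}  FIRST(B)={a}
iter 2:
  B via B→S S c: +{b,d}
  FIRST(S)={a,b,d}  FIRST(A)={c}  FIRST(B)={a,b,d}
iter 3: (no change)
  FIRST(S)={a,b,d}  FIRST(A)={c}  FIRST(B)={a,b,d}

FIRST(B) = ["a", "b", "d"]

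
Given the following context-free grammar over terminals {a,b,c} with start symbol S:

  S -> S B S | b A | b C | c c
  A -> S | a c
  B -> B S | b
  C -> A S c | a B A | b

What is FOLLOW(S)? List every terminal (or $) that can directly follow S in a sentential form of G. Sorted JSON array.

Compute FIRST by fixpoint:
[1]
  A via A→a c: +{a}
  B via B→b: +{b}
  C via C→A S c: +{a}
  C via C→b: +{b}
  S via S→b A: +{b}
  S via S→c c: +{c}
  FIRST(S)={b,c}  FIRST(A)={a}  FIRST(B)={b}  FIRST(C)={a,b}
[2]
  A via A→S: +{b,c}
  C via C→A S c: +{c}
  FIRST(S)={b,c}  FIRST(A)={a,b,c}  FIRST(B)={b}  FIRST(C)={a,b,c}
[3] (no change)
  FIRST(S)={b,c}  FIRST(A)={a,b,c}  FIRST(B)={b}  FIRST(C)={a,b,c}

FOLLOW iteration:
FOLLOW(S) := {$}
iter 1:
  B→B S: FOLLOW(B) ⊇ FIRST(S) = {b,c}; new: +{b,c}
  B→B S: FOLLOW(S) ⊇ FOLLOW(B) ⊇ {b,c}; new: +{b,c}
  C→A S c: FOLLOW(A) ⊇ FIRST(S) = {b,c}; new: +{b,c}
  C→a B A: FOLLOW(B) ⊇ FIRST(A) = {a,b,c}; new: +{a}
  S→b A: FOLLOW(A) ⊇ FOLLOW(S) ⊇ {$,b,c}; new: +{$}
  S→b C: FOLLOW(C) ⊇ FOLLOW(S) ⊇ {$,b,c}; new: +{$,b,c}
  S: {$,b,c}  A: {$,b,c}  B: {a,b,c}  C: {$,b,c}
iter 2:
  B→B S: FOLLOW(S) ⊇ FOLLOW(B) ⊇ {a,b,c}; new: +{a}
  S→b A: FOLLOW(A) ⊇ FOLLOW(S) ⊇ {$,a,b,c}; new: +{a}
  S→b C: FOLLOW(C) ⊇ FOLLOW(S) ⊇ {$,a,b,c}; new: +{a}
  S: {$,a,b,c}  A: {$,a,b,c}  B: {a,b,c}  C: {$,a,b,c}
iter 3: (stable)
  S: {$,a,b,c}  A: {$,a,b,c}  B: {a,b,c}  C: {$,a,b,c}

FOLLOW(S) = ["$", "a", "b", "c"]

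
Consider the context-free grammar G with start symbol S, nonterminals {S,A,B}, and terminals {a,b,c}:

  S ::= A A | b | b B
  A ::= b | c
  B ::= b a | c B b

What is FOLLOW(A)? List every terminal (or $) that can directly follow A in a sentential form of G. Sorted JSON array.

Compute FIRST by fixpoint:
[1]
  A via A→b: +{b}
  A via A→c: +{c}
  B via B→b a: +{b}
  B via B→c B b: +{c}
  S via S→A A: +{b,c}
  FIRST(S)={b,c}  FIRST(A)={b,c}  FIRST(B)={b,c}
[2] — fixpoint
  FIRST(S)={b,c}  FIRST(A)={b,c}  FIRST(B)={b,c}

Compute FOLLOW by fixpoint:
initialize: $ ∈ FOLLOW(S)
round 1:
  B→c B b: FOLLOW(B) ⊇ FIRST(b) = {b}; new: +{b}
  S→A A: FOLLOW(A) ⊇ FIRST(A) = {b,c}; new: +{b,c}
  S→A A: FOLLOW(A) ⊇ FOLLOW(S) ⊇ {$}; new: +{$}
  S→b B: FOLLOW(B) ⊇ FOLLOW(S) ⊇ {$}; new: +{$}
  FOLLOW(S)={$}  FOLLOW(A)={$,b,c}  FOLLOW(B)={$,b}
round 2: done
  FOLLOW(S)={$}  FOLLOW(A)={$,b,c}  FOLLOW(B)={$,b}

FOLLOW(A) = ["$", "b", "c"]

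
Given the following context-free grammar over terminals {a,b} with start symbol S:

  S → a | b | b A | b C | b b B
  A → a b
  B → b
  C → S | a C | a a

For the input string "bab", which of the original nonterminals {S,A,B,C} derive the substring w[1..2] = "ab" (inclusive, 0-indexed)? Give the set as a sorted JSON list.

CNF form of G:
  S -> T1 A | T1 C | T1 X3 | a | b
  A -> T0 T1
  B -> b
  C -> T0 C | T0 T0 | T1 A | T1 C | T1 X2 | a | b
  T0 -> a
  T1 -> b
  X2 -> T1 B
  X3 -> T1 B

CYK fill — only the sub-triangle for w[1..2]:
  cell(1,1) a: {C,S,T0}  orig:{C,S}
  cell(2,2) b: {B,C,S,T1}  orig:{B,C,S}
  cell(1,2) ab: {A,C}

Original NTs in T[1,2] deriving "ab": ["A", "C"]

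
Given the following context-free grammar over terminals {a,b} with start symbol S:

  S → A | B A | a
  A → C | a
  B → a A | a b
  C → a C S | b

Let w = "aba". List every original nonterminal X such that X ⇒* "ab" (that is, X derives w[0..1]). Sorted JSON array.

CNF form of G:
  S -> B A | T0 X4 | a | b
  A -> T0 X2 | a | b
  B -> T0 A | T0 T1
  C -> T0 X3 | b
  T0 -> a
  T1 -> b
  X2 -> C S
  X3 -> C S
  X4 -> C S

Fill CYK table bottom-up (cells [i..j] with 0 ≤ i ≤ j ≤ 1 only):
  [0..0]={A,S,T0}  "a"  orig:{A,S}
  [1..1]={A,C,S,T1}  "b"  orig:{A,C,S}
  [0..1]={B}  "ab"

Original NTs in T[0,1] deriving "ab": ["B"]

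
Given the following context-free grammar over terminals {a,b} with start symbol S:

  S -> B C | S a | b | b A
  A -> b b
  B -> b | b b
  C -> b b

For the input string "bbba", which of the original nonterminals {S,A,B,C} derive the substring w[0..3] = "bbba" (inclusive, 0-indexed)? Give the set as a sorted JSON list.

Convert to CNF:
  S -> B C | S T1 | T0 A | b
  A -> T0 T0
  B -> T0 T0 | b
  C -> T0 T0
  T0 -> b
  T1 -> a

CYK fill — only the sub-triangle for w[0..3]:
  T[0,0] 'b' = {B,S,T0}  orig:{B,S}
  T[1,1] 'b' = {B,S,T0}  orig:{B,S}
  T[2,2] 'b' = {B,S,T0}  orig:{B,S}
  T[3,3] 'a' = {T1}  orig:{}
  T[0,1] 'bb' = {A,B,C}
  T[1,2] 'bb' = {A,B,C}
  T[2,3] 'ba' = {S}
  T[0,2] 'bbb' = {S}
  T[1,3] 'bba' = ∅
  T[0,3] 'bbba' = {S}

Original NTs in T[0,3] deriving "bbba": ["S"]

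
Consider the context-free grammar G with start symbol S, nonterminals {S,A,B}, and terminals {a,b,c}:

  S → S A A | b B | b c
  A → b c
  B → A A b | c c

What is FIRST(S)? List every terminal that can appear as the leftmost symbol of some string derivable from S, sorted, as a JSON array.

FIRST sets, iterate to fixpoint:
round 1:
  A via A→b c: +{b}
  B via B→A A b: +{b}
  B via B→c c: +{c}
  S via S→b B: +{b}
  S: {b}  A: {b}  B: {b,c}
round 2: (no change)
  S: {b}  A: {b}  B: {b,c}

FIRST(S) = ["b"]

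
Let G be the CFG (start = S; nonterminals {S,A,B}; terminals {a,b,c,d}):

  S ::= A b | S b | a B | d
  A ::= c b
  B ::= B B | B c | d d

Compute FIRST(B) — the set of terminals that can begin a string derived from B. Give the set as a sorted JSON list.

FIRST iteration:
iter 1:
  A via A→c b: +{c}
  B via B→d d: +{d}
  S via S→A b: +{c}
  S via S→a B: +{a}
  S via S→d: +{d}
  S: {a,c,d}  A: {c}  B: {d}
iter 2: done
  S: {a,c,d}  A: {c}  B: {d}

FIRST(B) = ["d"]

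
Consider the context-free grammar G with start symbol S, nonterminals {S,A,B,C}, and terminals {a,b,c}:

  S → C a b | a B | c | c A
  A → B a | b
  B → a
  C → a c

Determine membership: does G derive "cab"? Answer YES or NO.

CNF form of G:
  S -> C X3 | T0 B | T1 A | c
  A -> B T0 | b
  B -> a
  C -> T0 T1
  T0 -> a
  T1 -> c
  T2 -> b
  X3 -> T0 T2

CYK fill:
  T[0,0] 'c' = {S,T1}  orig:{S}
  T[1,1] 'a' = {B,T0}  orig:{B}
  T[2,2] 'b' = {A,T2}  orig:{A}
  T[0,1] 'ca' = ∅
  T[1,2] 'ab' = {X3}  orig:{}
  T[0,2] 'cab' = ∅

S ∉ T[0,2] ⇒ NO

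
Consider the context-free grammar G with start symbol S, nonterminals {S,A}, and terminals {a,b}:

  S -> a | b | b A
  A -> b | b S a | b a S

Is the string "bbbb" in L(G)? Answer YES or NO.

Convert to CNF:
  S -> T0 A | a | b
  A -> T0 X2 | T0 X3 | b
  T0 -> b
  T1 -> a
  X2 -> S T1
  X3 -> T1 S

Fill CYK table bottom-up:
  T[0,0] 'b' = {A,S,T0}  orig:{A,S}
  T[1,1] 'b' = {A,S,T0}  orig:{A,S}
  T[2,2] 'b' = {A,S,T0}  orig:{A,S}
  T[3,3] 'b' = {A,S,T0}  orig:{A,S}
  T[0,1] 'bb' = {S}
  T[1,2] 'bb' = {S}
  T[2,3] 'bb' = {S}
  T[0,2] 'bbb' = ∅
  T[1,3] 'bbb' = ∅
  T[0,3] 'bbbb' = ∅

S ∉ T[0,3] ⇒ NO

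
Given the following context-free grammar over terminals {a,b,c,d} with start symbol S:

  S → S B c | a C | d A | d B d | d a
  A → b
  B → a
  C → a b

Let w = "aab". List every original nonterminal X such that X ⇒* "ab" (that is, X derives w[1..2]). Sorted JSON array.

Convert to CNF:
  S -> S X4 | T0 C | T3 A | T3 T0 | T3 X5
  A -> b
  B -> a
  C -> T0 T1
  T0 -> a
  T1 -> b
  T2 -> c
  T3 -> d
  X4 -> B T2
  X5 -> B T3

CYK fill (cells [i..j] with 1 ≤ i ≤ j ≤ 2 only):
  T[1,1] 'a' = {B,T0}  orig:{B}
  T[2,2] 'b' = {A,T1}  orig:{A}
  T[1,2] 'ab' = {C}

Original NTs in T[1,2] deriving "ab": ["C"]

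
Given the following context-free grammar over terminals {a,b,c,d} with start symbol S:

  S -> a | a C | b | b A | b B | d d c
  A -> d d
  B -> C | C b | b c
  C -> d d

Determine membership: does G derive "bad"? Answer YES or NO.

Convert to CNF:
  S -> T0 X4 | T1 A | T1 B | T3 C | a | b
  A -> T0 T0
  B -> C T1 | T0 T0 | T1 T2
  C -> T0 T0
  T0 -> d
  T1 -> b
  T2 -> c
  T3 -> a
  X4 -> T0 T2

CYK table (by increasing span):
  cell(0,0) b: {S,T1}  orig:{S}
  cell(1,1) a: {S,T3}  orig:{S}
  cell(2,2) d: {T0}  orig:{}
  cell(0,1) ba: ∅
  cell(1,2) ad: ∅
  cell(0,2) bad: ∅

S ∉ T[0,2] ⇒ NO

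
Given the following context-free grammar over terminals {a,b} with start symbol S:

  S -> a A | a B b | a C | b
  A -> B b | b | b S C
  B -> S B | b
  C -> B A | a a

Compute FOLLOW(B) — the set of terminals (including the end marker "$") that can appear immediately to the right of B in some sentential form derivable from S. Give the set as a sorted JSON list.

Compute FIRST by fixpoint:
[1]
  A via A→b: +{b}
  B via B→b: +{b}
  C via C→B A: +{b}
  C via C→a a: +{a}
  S via S→a A: +{a}
  S via S→b: +{b}
  FIRST(S)={a,b}  FIRST(A)={b}  FIRST(B)={b}  FIRST(C)={a,b}
[2]
  B via B→S B: +{a}
  FIRST(S)={a,b}  FIRST(A)={b}  FIRST(B)={a,b}  FIRST(C)={a,b}
[3]
  A via A→B b: +{a}
  FIRST(S)={a,b}  FIRST(A)={a,b}  FIRST(B)={a,b}  FIRST(C)={a,b}
[4] — fixpoint
  FIRST(S)={a,b}  FIRST(A)={a,b}  FIRST(B)={a,b}  FIRST(C)={a,b}

FOLLOW iteration:
seed FOLLOW(S) with $
iter 1:
  A→B b: FOLLOW(B) ⊇ FIRST(b) = {b}; new: +{b}
  A→b S C: FOLLOW(S) ⊇ FIRST(C) = {a,b}; new: +{a,b}
  C→B A: FOLLOW(B) ⊇ FIRST(A) = {a,b}; new: +{a}
  S→a A: FOLLOW(A) ⊇ FOLLOW(S) ⊇ {$,a,b}; new: +{$,a,b}
  S→a C: FOLLOW(C) ⊇ FOLLOW(S) ⊇ {$,a,b}; new: +{$,a,b}
  FOLLOW(S)={$,a,b}  FOLLOW(A)={$,a,b}  FOLLOW(B)={a,b}  FOLLOW(C)={$,a,b}
iter 2: — fixpoint
  FOLLOW(S)={$,a,b}  FOLLOW(A)={$,a,b}  FOLLOW(B)={a,b}  FOLLOW(C)={$,a,b}

FOLLOW(B) = ["a", "b"]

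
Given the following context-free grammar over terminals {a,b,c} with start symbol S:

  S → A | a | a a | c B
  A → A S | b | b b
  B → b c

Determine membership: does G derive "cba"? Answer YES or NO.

Convert to CNF:
  S -> A S | T0 T0 | T1 B | T2 T2 | a | b
  A -> A S | T0 T0 | b
  B -> T0 T1
  T0 -> b
  T1 -> c
  T2 -> a

CYK fill:
  T[0,0] 'c' = {T1}  orig:{}
  T[1,1] 'b' = {A,S,T0}  orig:{A,S}
  T[2,2] 'a' = {S,T2}  orig:{S}
  T[0,1] 'cb' = ∅
  T[1,2] 'ba' = {A,S}
  T[0,2] 'cba' = ∅

S ∉ T[0,2] ⇒ NO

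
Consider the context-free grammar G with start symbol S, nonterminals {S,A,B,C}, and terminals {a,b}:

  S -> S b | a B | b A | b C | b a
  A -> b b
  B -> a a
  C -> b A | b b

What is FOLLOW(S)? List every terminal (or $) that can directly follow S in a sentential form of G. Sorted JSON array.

Compute FIRST by fixpoint:
iter 1:
  A via A→b b: +{b}
  B via B→a a: +{a}
  C via C→b A: +{b}
  S via S→a B: +{a}
  S via S→b A: +{b}
  S: {a,b}  A: {b}  B: {a}  C: {b}
iter 2: (stable)
  S: {a,b}  A: {b}  B: {a}  C: {b}

FOLLOW sets:
FOLLOW(S) := {$}
iter 1:
  S→S b: FOLLOW(S) ⊇ FIRST(b) = {b}; new: +{b}
  S→a B: FOLLOW(B) ⊇ FOLLOW(S) ⊇ {$,b}; new: +{$,b}
  S→b A: FOLLOW(A) ⊇ FOLLOW(S) ⊇ {$,b}; new: +{$,b}
  S→b C: FOLLOW(C) ⊇ FOLLOW(S) ⊇ {$,b}; new: +{$,b}
  FOLLOW[S]={$,b}  FOLLOW[A]={$,b}  FOLLOW[B]={$,b}  FOLLOW[C]={$,b}
iter 2: done
  FOLLOW[S]={$,b}  FOLLOW[A]={$,b}  FOLLOW[B]={$,b}  FOLLOW[C]={$,b}

FOLLOW(S) = ["$", "b"]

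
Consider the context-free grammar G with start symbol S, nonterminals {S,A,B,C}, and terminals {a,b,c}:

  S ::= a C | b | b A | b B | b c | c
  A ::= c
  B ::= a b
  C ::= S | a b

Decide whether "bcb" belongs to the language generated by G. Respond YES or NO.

Convert to CNF:
  S -> T0 C | T1 A | T1 B | T1 T2 | b | c
  A -> c
  B -> T0 T1
  C -> T0 C | T0 T1 | T1 A | T1 B | T1 T2 | b | c
  T0 -> a
  T1 -> b
  T2 -> c

CYK fill:
  T[0,0] 'b' = {C,S,T1}  orig:{C,S}
  T[1,1] 'c' = {A,C,S,T2}  orig:{A,C,S}
  T[2,2] 'b' = {C,S,T1}  orig:{C,S}
  T[0,1] 'bc' = {C,S}
  T[1,2] 'cb' = ∅
  T[0,2] 'bcb' = ∅

S ∉ T[0,2] ⇒ NO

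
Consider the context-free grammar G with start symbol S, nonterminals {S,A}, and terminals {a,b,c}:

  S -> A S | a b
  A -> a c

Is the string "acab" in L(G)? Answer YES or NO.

CNF form of G:
  S -> A S | T0 T2
  A -> T0 T1
  T0 -> a
  T1 -> c
  T2 -> b

CYK fill:
  cell(0,0) a: {T0}  orig:{}
  cell(1,1) c: {T1}  orig:{}
  cell(2,2) a: {T0}  orig:{}
  cell(3,3) b: {T2}  orig:{}
  cell(0,1) ac: {A}
  cell(1,2) ca: ∅
  cell(2,3) ab: {S}
  cell(0,2) aca: ∅
  cell(1,3) cab: ∅
  cell(0,3) acab: {S}

S ∈ T[0,3] ⇒ YES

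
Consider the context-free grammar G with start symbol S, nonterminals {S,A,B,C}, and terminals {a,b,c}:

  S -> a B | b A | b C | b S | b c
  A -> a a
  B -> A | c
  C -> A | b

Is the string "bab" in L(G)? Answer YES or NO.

CNF form of G:
  S -> T0 B | T1 A | T1 C | T1 S | T1 T2
  A -> T0 T0
  B -> T0 T0 | c
  C -> T0 T0 | b
  T0 -> a
  T1 -> b
  T2 -> c

CYK table (by increasing span):
  T[0,0] 'b' = {C,T1}  orig:{C}
  T[1,1] 'a' = {T0}  orig:{}
  T[2,2] 'b' = {C,T1}  orig:{C}
  T[0,1] 'ba' = ∅
  T[1,2] 'ab' = ∅
  T[0,2] 'bab' = ∅

S ∉ T[0,2] ⇒ NO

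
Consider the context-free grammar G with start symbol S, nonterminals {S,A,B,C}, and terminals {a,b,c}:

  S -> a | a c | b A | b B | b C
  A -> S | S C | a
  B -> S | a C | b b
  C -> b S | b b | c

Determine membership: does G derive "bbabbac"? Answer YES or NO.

CNF form of G:
  S -> T0 T1 | T2 A | T2 B | T2 C | a
  A -> S C | T0 T1 | T2 A | T2 B | T2 C | a
  B -> T0 C | T0 T1 | T2 A | T2 B | T2 C | T2 T2 | a
  C -> T2 S | T2 T2 | c
  T0 -> a
  T1 -> c
  T2 -> b

CYK table (by increasing span):
  T[0,0] 'b' = {T2}  orig:{}
  T[1,1] 'b' = {T2}  orig:{}
  T[2,2] 'a' = {A,B,S,T0}  orig:{A,B,S}
  T[3,3] 'b' = {T2}  orig:{}
  T[4,4] 'b' = {T2}  orig:{}
  T[5,5] 'a' = {A,B,S,T0}  orig:{A,B,S}
  T[6,6] 'c' = {C,T1}  orig:{C}
  T[0,1] 'bb' = {B,C}
  T[1,2] 'ba' = {A,B,C,S}
  T[2,3] 'ab' = ∅
  T[3,4] 'bb' = {B,C}
  T[4,5] 'ba' = {A,B,C,S}
  T[5,6] 'ac' = {A,B,S}
  T[0,2] 'bba' = {A,B,C,S}
  T[1,3] 'bab' = ∅
  T[2,4] 'abb' = {A,B}
  T[3,5] 'bba' = {A,B,C,S}
  T[4,6] 'bac' = {A,B,C,S}
  T[0,3] 'bbab' = ∅
  T[1,4] 'babb' = {A,B,S}
  T[2,5] 'abba' = {A,B}
  T[3,6] 'bbac' = {A,B,C,S}
  T[0,4] 'bbabb' = {A,B,C,S}
  T[1,5] 'babba' = {A,B,S}
  T[2,6] 'abbac' = {A,B}
  T[0,5] 'bbabba' = {A,B,C,S}
  T[1,6] 'babbac' = {A,B,S}
  T[0,6] 'bbabbac' = {A,B,C,S}

S ∈ T[0,6] ⇒ YES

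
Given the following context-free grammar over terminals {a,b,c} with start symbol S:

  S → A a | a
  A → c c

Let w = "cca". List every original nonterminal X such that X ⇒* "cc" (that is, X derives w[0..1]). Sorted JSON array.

CNF form of G:
  S -> A T1 | a
  A -> T0 T0
  T0 -> c
  T1 -> a

CYK table (by increasing span) — only the sub-triangle for w[0..1]:
  cell(0,0) c: {T0}  orig:{}
  cell(1,1) c: {T0}  orig:{}
  cell(0,1) cc: {A}

Original NTs in T[0,1] deriving "cc": ["A"]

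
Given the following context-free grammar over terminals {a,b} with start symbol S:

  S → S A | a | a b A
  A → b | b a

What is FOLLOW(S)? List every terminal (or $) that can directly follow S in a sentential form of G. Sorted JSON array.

FIRST iteration:
iter 1:
  A via A→b: +{b}
  S via S→a: +{a}
  S: {a}  A: {b}
iter 2: (no change)
  S: {a}  A: {b}

FOLLOW sets:
seed FOLLOW(S) with $
[1]
  S→S A: FOLLOW(S) ⊇ FIRST(A) = {b}; new: +{b}
  S→S A: FOLLOW(A) ⊇ FOLLOW(S) ⊇ {$,b}; new: +{$,b}
  S: {$,b}  A: {$,b}
[2] (no change)
  S: {$,b}  A: {$,b}

FOLLOW(S) = ["$", "b"]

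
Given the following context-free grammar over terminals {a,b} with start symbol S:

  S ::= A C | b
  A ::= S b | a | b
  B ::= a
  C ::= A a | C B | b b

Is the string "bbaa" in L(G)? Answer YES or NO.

Convert to CNF:
  S -> A C | b
  A -> S T0 | a | b
  B -> a
  C -> A T1 | C B | T0 T0
  T0 -> b
  T1 -> a

Fill CYK table bottom-up:
  T[0,0] 'b' = {A,S,T0}  orig:{A,S}
  T[1,1] 'b' = {A,S,T0}  orig:{A,S}
  T[2,2] 'a' = {A,B,T1}  orig:{A,B}
  T[3,3] 'a' = {A,B,T1}  orig:{A,B}
  T[0,1] 'bb' = {A,C}
  T[1,2] 'ba' = {C}
  T[2,3] 'aa' = {C}
  T[0,2] 'bba' = {C,S}
  T[1,3] 'baa' = {C,S}
  T[0,3] 'bbaa' = {C,S}

S ∈ T[0,3] ⇒ YES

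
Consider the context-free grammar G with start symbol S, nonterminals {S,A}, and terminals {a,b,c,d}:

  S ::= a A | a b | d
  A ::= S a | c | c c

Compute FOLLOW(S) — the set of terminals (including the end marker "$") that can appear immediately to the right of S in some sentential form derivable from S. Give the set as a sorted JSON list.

Compute FIRST by fixpoint:
iter 1:
  A via A→c: +{c}
  S via S→a A: +{a}
  S via S→d: +{d}
  FIRST[S]={a,d}  FIRST[A]={c}
iter 2:
  A via A→S a: +{a,d}
  FIRST[S]={a,d}  FIRST[A]={a,c,d}
iter 3: (stable)
  FIRST[S]={a,d}  FIRST[A]={a,c,d}

FOLLOW sets:
initialize: $ ∈ FOLLOW(S)
[1]
  A→S a: FOLLOW(S) ⊇ FIRST(a) = {a}; new: +{a}
  S→a A: FOLLOW(A) ⊇ FOLLOW(S) ⊇ {$,a}; new: +{$,a}
  S: {$,a}  A: {$,a}
[2] — fixpoint
  S: {$,a}  A: {$,a}

FOLLOW(S) = ["$", "a"]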